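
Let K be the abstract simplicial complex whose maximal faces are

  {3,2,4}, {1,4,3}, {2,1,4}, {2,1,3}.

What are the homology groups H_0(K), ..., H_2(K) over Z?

K has 4 vertices, 6 edges, 4 triangles.
rank ∂_0 = 0, rank ∂_1 = 3 ⇒ b_0 = 4 − 0 − 3 = 1; all invariant factors of ∂_1 are 1 so no torsion. So H_0 ≅ Z.
rank ∂_1 = 3, rank ∂_2 = 3 ⇒ b_1 = 6 − 3 − 3 = 0; all invariant factors of ∂_2 are 1 so no torsion. So H_1 ≅ 0.
rank ∂_2 = 3, rank ∂_3 = 0 ⇒ b_2 = 4 − 3 − 0 = 1. So H_2 ≅ Z.

H_0 = Z,  H_1 = 0,  H_2 = Z.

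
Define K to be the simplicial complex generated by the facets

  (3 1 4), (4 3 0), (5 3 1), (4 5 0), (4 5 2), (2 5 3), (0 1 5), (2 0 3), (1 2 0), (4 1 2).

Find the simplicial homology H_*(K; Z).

H_0 = Z,  H_1 = Z/2,  H_2 = 0.

We work with the vertex ordering 0 < 1 < 2 < 3 < 4 < 5. The simplices of K, each written with vertices in increasing order, are:

  0-simplices (6): [0], [1], [2], [3], [4], [5]
  1-simplices (15): [0,1], [0,2], [0,3], [0,4], [0,5], [1,2], [1,3], [1,4], [1,5], [2,3], [2,4], [2,5], [3,4], [3,5], [4,5]
  2-simplices (10): [0,1,2], [0,1,5], [0,2,3], [0,3,4], [0,4,5], [1,2,4], [1,3,4], [1,3,5], [2,3,5], [2,4,5]

Hence C_0 ≅ Z^6, C_1 ≅ Z^15, C_2 ≅ Z^10.

Boundary ∂_1: C_1 → C_0 is given by ∂[p,q] = [q] − [p].
This gives a 6×15 integer matrix of rank 5; reducing to Smith normal form yields diagonal entries (1,1,1,1,1).

∂_2: C_2 → C_1 maps a triangle to the signed sum of its edges. For instance
  ∂[2,3,5] = [3,5] − [2,5] + [2,3],
  ∂[0,1,2] = [1,2] − [0,2] + [0,1].
This gives a 15×10 integer matrix of rank 10; reducing to Smith normal form yields diagonal entries (1,1,1,1,1,1,1,1,1,2).

Reading off H_k = ker ∂_k / im ∂_{k+1}:

  H_0: rank C_0 − rank ∂_1 = 6 − 5 = 1, and the invariant factors of ∂_1 are all 1, so H_0 ≅ Z.
  H_1: rank ker ∂_1 − rank ∂_2 = (15 − 5) − 10 = 0, and ∂_2 has invariant factor 2 > 1, so H_1 ≅ Z/2.
  H_2: rank ker ∂_2 − rank ∂_3 = (10 − 10) − 0 = 0, and there is no ∂_3, so H_2 ≅ 0.

As a check, the Euler characteristic is 6 − 15 + 10 = 1, which agrees with 1 − 0 + 0 = 1.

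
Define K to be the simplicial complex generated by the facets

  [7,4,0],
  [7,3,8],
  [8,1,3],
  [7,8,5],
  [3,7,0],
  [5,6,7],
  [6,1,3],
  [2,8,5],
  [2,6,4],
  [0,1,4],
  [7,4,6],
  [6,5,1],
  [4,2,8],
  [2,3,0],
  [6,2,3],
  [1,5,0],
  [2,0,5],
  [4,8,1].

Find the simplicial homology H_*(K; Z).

H_0 ≅ Z,  H_1 ≅ Z^2,  H_2 ≅ Z.

K has 9 vertices, 27 edges, 18 triangles.
rank ∂_0 = 0, rank ∂_1 = 8 ⇒ b_0 = 9 − 0 − 8 = 1; all invariant factors of ∂_1 are 1 so no torsion. So H_0 = Z.
rank ∂_1 = 8, rank ∂_2 = 17 ⇒ b_1 = 27 − 8 − 17 = 2; all invariant factors of ∂_2 are 1 so no torsion. So H_1 = Z^2.
rank ∂_2 = 17, rank ∂_3 = 0 ⇒ b_2 = 18 − 17 − 0 = 1. So H_2 = Z.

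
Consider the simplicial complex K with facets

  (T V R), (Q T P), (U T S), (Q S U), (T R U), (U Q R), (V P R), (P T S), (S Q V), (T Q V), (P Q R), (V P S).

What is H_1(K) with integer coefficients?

Fix the vertex order P < Q < R < S < T < U < V and write every simplex with vertices in increasing order. Then dim K = 2 and the simplices of K are:

  0-simplices (7): P, Q, R, S, T, U, V
  1-simplices (18): PQ, PR, PS, PT, PV, QR, QS, QT, QU, QV, RT, RU, RV, ST, SU, SV, TU, TV
  2-simplices (12): PQR, PQT, PRV, PST, PSV, QRU, QSU, QSV, QTV, RTU, RTV, STU

giving chain groups C_0 ≅ Z^7, C_1 ≅ Z^18, C_2 ≅ Z^12.

Boundary ∂_1: C_1 → C_0 is given by ∂[p,q] = [q] − [p]. For instance
  ∂ST = T − S.
The 7×18 boundary matrix has rank 6 and Smith normal form diag(1,1,1,1,1,1).

The boundary map ∂_2: C_2 → C_1 acts by ∂[p,q,r] = [q,r] − [p,r] + [p,q]. For instance
  ∂STU = TU − SU + ST,
  ∂QSV = SV − QV + QS.
As a 18×12 matrix over Z this has rank 12, with invariant factors (1,1,1,1,1,1,1,1,1,1,1,2).

From H_k ≅ ker(∂_k) / im(∂_{k+1}) we obtain:

  H_1: rank ker ∂_1 − rank ∂_2 = (18 − 6) − 12 = 0, and ∂_2 has invariant factor 2 > 1, so H_1 = Z/2Z.

H_1 = Z/2Z.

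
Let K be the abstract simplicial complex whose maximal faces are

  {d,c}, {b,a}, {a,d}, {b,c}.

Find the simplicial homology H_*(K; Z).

H_0 = Z,  H_1 = Z.

K has 4 vertices, 4 edges.
rank ∂_0 = 0, rank ∂_1 = 3 ⇒ b_0 = 4 − 0 − 3 = 1; all invariant factors of ∂_1 are 1 so no torsion. So H_0 = Z.
rank ∂_1 = 3, rank ∂_2 = 0 ⇒ b_1 = 4 − 3 − 0 = 1. So H_1 = Z.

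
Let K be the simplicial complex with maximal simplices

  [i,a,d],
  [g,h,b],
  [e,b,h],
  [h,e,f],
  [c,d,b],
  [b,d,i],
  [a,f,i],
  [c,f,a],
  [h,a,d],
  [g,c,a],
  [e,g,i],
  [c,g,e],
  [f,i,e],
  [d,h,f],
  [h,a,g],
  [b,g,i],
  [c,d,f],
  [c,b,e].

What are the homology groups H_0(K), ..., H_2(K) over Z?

H_0 = Z,  H_1 = Z ⊕ Z/2,  H_2 = 0.

Take the total order a < b < c < d < e < f < g < h < i on the vertex set. Then K (dimension 2) consists of the simplices:

  0-simplices (9): a, b, c, d, e, f, g, h, i
  1-simplices (27): ac, ad, af, ag, ah, ai, bc, bd, be, bg, bh, bi, cd, ce, cf, cg, df, dh, di, ef, eg, eh, ei, fh, fi, gh, gi
  2-simplices (18): acf, acg, adh, adi, afi, agh, bcd, bce, bdi, beh, bgh, bgi, cdf, ceg, dfh, efh, efi, egi

Hence C_0 ≅ Z^9, C_1 ≅ Z^27, C_2 ≅ Z^18.

∂_1: C_1 → C_0 is given by ∂[p,q] = [q] − [p]. For instance
  ∂af = f − a.
The resulting 9×27 matrix has rank 8, and its Smith normal form has invariant factors (1,1,1,1,1,1,1,1).

The boundary map ∂_2: C_2 → C_1 maps a triangle to the signed sum of its edges. For instance
  ∂cdf = df − cf + cd,
  ∂dfh = fh − dh + df.
The resulting 27×18 matrix has rank 18, and its Smith normal form has invariant factors (1,1,1,1,1,1,1,1,1,1,1,1,1,1,1,1,1,2).

Now H_k = ker ∂_k / im ∂_{k+1}, so:

  H_0: rank C_0 − rank ∂_1 = 9 − 8 = 1, and the invariant factors of ∂_1 are all 1, so H_0 = Z.
  H_1: rank ker ∂_1 − rank ∂_2 = (27 − 8) − 18 = 1, and ∂_2 has invariant factor 2 > 1, so H_1 = Z ⊕ Z/2.
  H_2: rank ker ∂_2 − rank ∂_3 = (18 − 18) − 0 = 0, and there is no ∂_3, so H_2 = 0.

(K is a triangulation of the Klein bottle.)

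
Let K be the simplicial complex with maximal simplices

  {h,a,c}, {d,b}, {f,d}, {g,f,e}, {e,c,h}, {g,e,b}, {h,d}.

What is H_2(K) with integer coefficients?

H_2 ≅ 0.

Take the total order a < b < c < d < e < f < g < h on the vertex set. Then K (dimension 2) consists of the simplices:

  0-simplices (8): a, b, c, d, e, f, g, h
  1-simplices (13): ac, ah, bd, be, bg, ce, ch, df, dh, ef, eg, eh, fg
  2-simplices (4): ach, beg, ceh, efg

giving chain groups C_0 ≅ Z^8, C_1 ≅ Z^13, C_2 ≅ Z^4.

∂_1: C_1 → C_0 maps an edge to its endpoints' difference, ∂[p,q] = q − p.
This gives a 8×13 integer matrix of rank 7; reducing to Smith normal form yields diagonal entries (1,1,1,1,1,1,1).

Boundary ∂_2: C_2 → C_1 acts by ∂[p,q,r] = [q,r] − [p,r] + [p,q]. For instance
  ∂beg = eg − bg + be,
  ∂efg = fg − eg + ef.
The resulting 13×4 matrix has rank 4, and its Smith normal form has invariant factors (1,1,1,1).

From H_k ≅ ker(∂_k) / im(∂_{k+1}) we obtain:

  H_2: rank ker ∂_2 − rank ∂_3 = (4 − 4) − 0 = 0, and there is no ∂_3, so H_2 ≅ 0.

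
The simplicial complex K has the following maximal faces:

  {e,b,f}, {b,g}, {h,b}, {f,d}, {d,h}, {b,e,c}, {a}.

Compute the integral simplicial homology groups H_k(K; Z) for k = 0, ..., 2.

Take the total order a < b < c < d < e < f < g < h on the vertex set. Then K (dimension 2) consists of the simplices:

  0-simplices (8): a, b, c, d, e, f, g, h
  1-simplices (9): bc, be, bf, bg, bh, ce, df, dh, ef
  2-simplices (2): bce, bef

Hence C_0 ≅ Z^8, C_1 ≅ Z^9, C_2 ≅ Z^2.

The boundary map ∂_1: C_1 → C_0 sends each edge [p,q] (with p < q) to q − p. For instance
  ∂ce = e − c.
The resulting 8×9 matrix has rank 6, and its Smith normal form has invariant factors (1,1,1,1,1,1).

The boundary map ∂_2: C_2 → C_1 sends each 2-simplex [p,q,r] to [q,r] − [p,r] + [p,q]. For instance
  ∂bef = ef − bf + be,
  ∂bce = ce − be + bc.
This gives a 9×2 integer matrix of rank 2; reducing to Smith normal form yields diagonal entries (1,1).

Computing H_k = (kernel of ∂_k) / (image of ∂_{k+1}):

  H_0: rank C_0 − rank ∂_1 = 8 − 6 = 2, and the invariant factors of ∂_1 are all 1, so H_0 ≅ Z^2.
  H_1: rank ker ∂_1 − rank ∂_2 = (9 − 6) − 2 = 1, and the invariant factors of ∂_2 are all 1, so H_1 ≅ Z.
  H_2: rank ker ∂_2 − rank ∂_3 = (2 − 2) − 0 = 0, and there is no ∂_3, so H_2 ≅ 0.

H_0 ≅ Z^2,  H_1 ≅ Z,  H_2 = 0.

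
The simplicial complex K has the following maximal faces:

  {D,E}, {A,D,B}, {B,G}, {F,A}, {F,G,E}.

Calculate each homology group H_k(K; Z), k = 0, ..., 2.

H_0 ≅ Z,  H_1 ≅ Z^2,  H_2 = 0.

K has 6 vertices, 9 edges, 2 triangles.
rank ∂_0 = 0, rank ∂_1 = 5 ⇒ b_0 = 6 − 0 − 5 = 1; all invariant factors of ∂_1 are 1 so no torsion. So H_0 = Z.
rank ∂_1 = 5, rank ∂_2 = 2 ⇒ b_1 = 9 − 5 − 2 = 2; all invariant factors of ∂_2 are 1 so no torsion. So H_1 = Z^2.
rank ∂_2 = 2, rank ∂_3 = 0 ⇒ b_2 = 2 − 2 − 0 = 0. So H_2 = 0.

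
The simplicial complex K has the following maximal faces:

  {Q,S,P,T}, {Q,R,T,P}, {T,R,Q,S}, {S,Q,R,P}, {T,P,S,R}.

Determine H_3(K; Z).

H_3 = Z.

Take the total order P < Q < R < S < T on the vertex set. Then K (dimension 3) consists of the simplices:

  0-simplices (5): P, Q, R, S, T
  1-simplices (10): PQ, PR, PS, PT, QR, QS, QT, RS, RT, ST
  2-simplices (10): PQR, PQS, PQT, PRS, PRT, PST, QRS, QRT, QST, RST
  3-simplices (5): PQRS, PQRT, PQST, PRST, QRST

so the chain groups are C_0 ≅ Z^5, C_1 ≅ Z^10, C_2 ≅ Z^10, C_3 ≅ Z^5.

The boundary map ∂_1: C_1 → C_0 is given by ∂[p,q] = [q] − [p]. For instance
  ∂PT = T − P.
As a 5×10 matrix over Z this has rank 4, with invariant factors (1,1,1,1).

The boundary map ∂_2: C_2 → C_1 sends each 2-simplex [p,q,r] to [q,r] − [p,r] + [p,q]. For instance
  ∂PRS = RS − PS + PR,
  ∂PQR = QR − PR + PQ.
As a 10×10 matrix over Z this has rank 6, with invariant factors (1,1,1,1,1,1).

The boundary map ∂_3: C_3 → C_2 sends each 3-simplex σ to the alternating sum Σ_i (−1)^i (σ with its i-th vertex removed). For instance
  ∂PQRS = QRS − PRS + PQS − PQR,
  ∂PQST = QST − PST + PQT − PQS.
As a 10×5 matrix over Z this has rank 4, with invariant factors (1,1,1,1).

Computing H_k = (kernel of ∂_k) / (image of ∂_{k+1}):

  H_3: rank ker ∂_3 − rank ∂_4 = (5 − 4) − 0 = 1, and there is no ∂_4, so H_3 ≅ Z.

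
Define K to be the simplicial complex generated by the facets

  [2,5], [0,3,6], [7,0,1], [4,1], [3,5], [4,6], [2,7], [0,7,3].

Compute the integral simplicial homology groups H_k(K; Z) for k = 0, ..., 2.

H_0 = Z,  H_1 = Z^2,  H_2 = 0.

Fix the vertex order 0 < 1 < 2 < 3 < 4 < 5 < 6 < 7 and write every simplex with vertices in increasing order. Then dim K = 2 and the simplices of K are:

  0-simplices (8): [0], [1], [2], [3], [4], [5], [6], [7]
  1-simplices (12): [0,1], [0,3], [0,6], [0,7], [1,4], [1,7], [2,5], [2,7], [3,5], [3,6], [3,7], [4,6]
  2-simplices (3): [0,1,7], [0,3,6], [0,3,7]

giving chain groups C_0 ≅ Z^8, C_1 ≅ Z^12, C_2 ≅ Z^3.

The boundary map ∂_1: C_1 → C_0 sends each edge [p,q] (with p < q) to q − p.
This gives a 8×12 integer matrix of rank 7; reducing to Smith normal form yields diagonal entries (1,1,1,1,1,1,1).

The boundary map ∂_2: C_2 → C_1 maps a triangle to the signed sum of its edges. For instance
  ∂[0,3,7] = [3,7] − [0,7] + [0,3],
  ∂[0,1,7] = [1,7] − [0,7] + [0,1].
The 12×3 boundary matrix has rank 3 and Smith normal form diag(1,1,1).

From H_k ≅ ker(∂_k) / im(∂_{k+1}) we obtain:

  H_0: rank C_0 − rank ∂_1 = 8 − 7 = 1, and the invariant factors of ∂_1 are all 1, so H_0 = Z.
  H_1: rank ker ∂_1 − rank ∂_2 = (12 − 7) − 3 = 2, and the invariant factors of ∂_2 are all 1, so H_1 = Z^2.
  H_2: rank ker ∂_2 − rank ∂_3 = (3 − 3) − 0 = 0, and there is no ∂_3, so H_2 = 0.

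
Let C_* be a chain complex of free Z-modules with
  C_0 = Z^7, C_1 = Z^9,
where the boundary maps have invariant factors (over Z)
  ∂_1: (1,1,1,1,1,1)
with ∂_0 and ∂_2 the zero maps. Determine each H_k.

H_0 ≅ Z,  H_1 ≅ Z^3.

H_0: b_0 = 7 − 0 − 6 = 1; torsion from ∂_1 factors > 1: none. So H_0 ≅ Z.
H_1: b_1 = 9 − 6 − 0 = 3; torsion from ∂_2 factors > 1: none. So H_1 ≅ Z^3.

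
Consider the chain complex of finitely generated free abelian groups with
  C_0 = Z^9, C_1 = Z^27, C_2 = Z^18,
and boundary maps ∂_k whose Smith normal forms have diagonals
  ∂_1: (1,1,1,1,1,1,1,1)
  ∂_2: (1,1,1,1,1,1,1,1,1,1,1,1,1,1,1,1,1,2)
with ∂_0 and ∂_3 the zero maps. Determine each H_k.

H_0: b_0 = 9 − 0 − 8 = 1; torsion from ∂_1 factors > 1: none. So H_0 = Z.
H_1: b_1 = 27 − 8 − 18 = 1; torsion from ∂_2 factors > 1: [2]. So H_1 = Z ⊕ Z/2Z.
H_2: b_2 = 18 − 18 − 0 = 0; torsion from ∂_3 factors > 1: none. So H_2 = 0.

H_0 = Z,  H_1 = Z ⊕ Z/2Z,  H_2 = 0.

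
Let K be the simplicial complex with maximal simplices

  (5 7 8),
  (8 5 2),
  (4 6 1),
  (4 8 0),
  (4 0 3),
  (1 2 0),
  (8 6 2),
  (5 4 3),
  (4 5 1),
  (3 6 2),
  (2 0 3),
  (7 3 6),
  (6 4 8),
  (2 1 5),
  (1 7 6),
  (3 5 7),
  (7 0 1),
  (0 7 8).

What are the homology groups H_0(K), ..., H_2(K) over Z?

Take the total order 0 < 1 < 2 < 3 < 4 < 5 < 6 < 7 < 8 on the vertex set. Then K (dimension 2) consists of the simplices:

  0-simplices (9): [0], [1], [2], [3], [4], [5], [6], [7], [8]
  1-simplices (27): (27 of them)
  2-simplices (18): [0,1,2], [0,1,7], [0,2,3], [0,3,4], [0,4,8], [0,7,8], [1,2,5], [1,4,5], [1,4,6], [1,6,7], [2,3,6], [2,5,8], [2,6,8], [3,4,5], [3,5,7], [3,6,7], [4,6,8], [5,7,8]

so the chain groups are C_0 ≅ Z^9, C_1 ≅ Z^27, C_2 ≅ Z^18.

The boundary map ∂_1: C_1 → C_0 maps an edge to its endpoints' difference, ∂[p,q] = q − p. For instance
  ∂[0,4] = [4] − [0].
This gives a 9×27 integer matrix of rank 8; reducing to Smith normal form yields diagonal entries (1,1,1,1,1,1,1,1).

The boundary map ∂_2: C_2 → C_1 sends each 2-simplex [p,q,r] to [q,r] − [p,r] + [p,q]. For instance
  ∂[1,6,7] = [6,7] − [1,7] + [1,6],
  ∂[1,2,5] = [2,5] − [1,5] + [1,2].
The resulting 27×18 matrix has rank 17, and its Smith normal form has invariant factors (1,1,1,1,1,1,1,1,1,1,1,1,1,1,1,1,1).

Computing H_k = (kernel of ∂_k) / (image of ∂_{k+1}):

  H_0: rank C_0 − rank ∂_1 = 9 − 8 = 1, and the invariant factors of ∂_1 are all 1, so H_0 ≅ Z.
  H_1: rank ker ∂_1 − rank ∂_2 = (27 − 8) − 17 = 2, and the invariant factors of ∂_2 are all 1, so H_1 ≅ Z^2.
  H_2: rank ker ∂_2 − rank ∂_3 = (18 − 17) − 0 = 1, and there is no ∂_3, so H_2 ≅ Z.

H_0 = Z,  H_1 = Z^2,  H_2 = Z.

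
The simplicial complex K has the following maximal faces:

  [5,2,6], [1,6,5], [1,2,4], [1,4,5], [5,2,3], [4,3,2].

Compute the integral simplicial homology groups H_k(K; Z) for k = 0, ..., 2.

H_0 ≅ Z,  H_1 ≅ Z,  H_2 = 0.

Take the total order 1 < 2 < 3 < 4 < 5 < 6 on the vertex set. Then K (dimension 2) consists of the simplices:

  0-simplices (6): [1], [2], [3], [4], [5], [6]
  1-simplices (12): [1,2], [1,4], [1,5], [1,6], [2,3], [2,4], [2,5], [2,6], [3,4], [3,5], [4,5], [5,6]
  2-simplices (6): [1,2,4], [1,4,5], [1,5,6], [2,3,4], [2,3,5], [2,5,6]

giving chain groups C_0 ≅ Z^6, C_1 ≅ Z^12, C_2 ≅ Z^6.

∂_1: C_1 → C_0 sends each edge [p,q] (with p < q) to q − p.
The resulting 6×12 matrix has rank 5, and its Smith normal form has invariant factors (1,1,1,1,1).

Boundary ∂_2: C_2 → C_1 sends each 2-simplex [p,q,r] to [q,r] − [p,r] + [p,q]. For instance
  ∂[2,3,4] = [3,4] − [2,4] + [2,3],
  ∂[1,5,6] = [5,6] − [1,6] + [1,5].
The resulting 12×6 matrix has rank 6, and its Smith normal form has invariant factors (1,1,1,1,1,1).

Computing H_k = (kernel of ∂_k) / (image of ∂_{k+1}):

  H_0: rank C_0 − rank ∂_1 = 6 − 5 = 1, and the invariant factors of ∂_1 are all 1, so H_0 = Z.
  H_1: rank ker ∂_1 − rank ∂_2 = (12 − 5) − 6 = 1, and the invariant factors of ∂_2 are all 1, so H_1 = Z.
  H_2: rank ker ∂_2 − rank ∂_3 = (6 − 6) − 0 = 0, and there is no ∂_3, so H_2 = 0.

As a check, the Euler characteristic is 6 − 12 + 6 = 0, which agrees with 1 − 1 + 0 = 0.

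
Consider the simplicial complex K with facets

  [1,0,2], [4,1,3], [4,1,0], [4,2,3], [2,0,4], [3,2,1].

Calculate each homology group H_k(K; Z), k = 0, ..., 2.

H_0 = Z,  H_1 = 0,  H_2 = Z.

Fix the vertex order 0 < 1 < 2 < 3 < 4 and write every simplex with vertices in increasing order. Then dim K = 2 and the simplices of K are:

  0-simplices (5): [0], [1], [2], [3], [4]
  1-simplices (9): [0,1], [0,2], [0,4], [1,2], [1,3], [1,4], [2,3], [2,4], [3,4]
  2-simplices (6): [0,1,2], [0,1,4], [0,2,4], [1,2,3], [1,3,4], [2,3,4]

so the chain groups are C_0 ≅ Z^5, C_1 ≅ Z^9, C_2 ≅ Z^6.

The boundary map ∂_1: C_1 → C_0 sends each edge [p,q] (with p < q) to q − p. For instance
  ∂[2,3] = [3] − [2].
The resulting 5×9 matrix has rank 4, and its Smith normal form has invariant factors (1,1,1,1).

∂_2: C_2 → C_1 acts by ∂[p,q,r] = [q,r] − [p,r] + [p,q]. For instance
  ∂[0,1,2] = [1,2] − [0,2] + [0,1],
  ∂[2,3,4] = [3,4] − [2,4] + [2,3].
The resulting 9×6 matrix has rank 5, and its Smith normal form has invariant factors (1,1,1,1,1).

From H_k ≅ ker(∂_k) / im(∂_{k+1}) we obtain:

  H_0: rank C_0 − rank ∂_1 = 5 − 4 = 1, and the invariant factors of ∂_1 are all 1, so H_0 = Z.
  H_1: rank ker ∂_1 − rank ∂_2 = (9 − 4) − 5 = 0, and the invariant factors of ∂_2 are all 1, so H_1 = 0.
  H_2: rank ker ∂_2 − rank ∂_3 = (6 − 5) − 0 = 1, and there is no ∂_3, so H_2 = Z.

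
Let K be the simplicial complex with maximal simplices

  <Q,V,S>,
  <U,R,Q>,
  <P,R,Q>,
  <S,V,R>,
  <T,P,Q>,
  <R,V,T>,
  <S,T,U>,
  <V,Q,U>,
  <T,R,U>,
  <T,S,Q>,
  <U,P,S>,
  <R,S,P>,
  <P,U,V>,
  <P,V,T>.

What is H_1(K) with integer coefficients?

Order the vertices as P < Q < R < S < T < U < V. Listing each simplex with vertices in this order, K has dimension 2 with simplices:

  0-simplices (7): P, Q, R, S, T, U, V
  1-simplices (21): PQ, PR, PS, PT, PU, PV, QR, QS, QT, QU, QV, RS, RT, RU, RV, ST, SU, SV, TU, TV, UV
  2-simplices (14): PQR, PQT, PRS, PSU, PTV, PUV, QRU, QST, QSV, QUV, RSV, RTU, RTV, STU

giving chain groups C_0 ≅ Z^7, C_1 ≅ Z^21, C_2 ≅ Z^14.

The boundary map ∂_1: C_1 → C_0 maps an edge to its endpoints' difference, ∂[p,q] = q − p. For instance
  ∂QR = R − Q.
The 7×21 boundary matrix has rank 6 and Smith normal form diag(1,1,1,1,1,1).

Boundary ∂_2: C_2 → C_1 maps a triangle to the signed sum of its edges. For instance
  ∂RSV = SV − RV + RS,
  ∂PTV = TV − PV + PT.
The 21×14 boundary matrix has rank 13 and Smith normal form diag(1,1,1,1,1,1,1,1,1,1,1,1,1).

Computing H_k = (kernel of ∂_k) / (image of ∂_{k+1}):

  H_1: rank ker ∂_1 − rank ∂_2 = (21 − 6) − 13 = 2, and the invariant factors of ∂_2 are all 1, so H_1 = Z^2.

H_1 = Z^2.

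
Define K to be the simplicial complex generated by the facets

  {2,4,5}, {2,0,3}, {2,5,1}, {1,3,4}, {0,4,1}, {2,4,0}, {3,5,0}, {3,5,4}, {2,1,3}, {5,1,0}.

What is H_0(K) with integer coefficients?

Take the total order 0 < 1 < 2 < 3 < 4 < 5 on the vertex set. Then K (dimension 2) consists of the simplices:

  0-simplices (6): [0], [1], [2], [3], [4], [5]
  1-simplices (15): [0,1], [0,2], [0,3], [0,4], [0,5], [1,2], [1,3], [1,4], [1,5], [2,3], [2,4], [2,5], [3,4], [3,5], [4,5]
  2-simplices (10): [0,1,4], [0,1,5], [0,2,3], [0,2,4], [0,3,5], [1,2,3], [1,2,5], [1,3,4], [2,4,5], [3,4,5]

Hence C_0 ≅ Z^6, C_1 ≅ Z^15, C_2 ≅ Z^10.

Boundary ∂_1: C_1 → C_0 sends each edge [p,q] (with p < q) to q − p. For instance
  ∂[3,5] = [5] − [3].
As a 6×15 matrix over Z this has rank 5, with invariant factors (1,1,1,1,1).

∂_2: C_2 → C_1 acts by ∂[p,q,r] = [q,r] − [p,r] + [p,q]. For instance
  ∂[0,1,5] = [1,5] − [0,5] + [0,1],
  ∂[2,4,5] = [4,5] − [2,5] + [2,4].
The 15×10 boundary matrix has rank 10 and Smith normal form diag(1,1,1,1,1,1,1,1,1,2).

Reading off H_k = ker ∂_k / im ∂_{k+1}:

  H_0: rank C_0 − rank ∂_1 = 6 − 5 = 1, and the invariant factors of ∂_1 are all 1, so H_0 ≅ Z.

H_0 = Z.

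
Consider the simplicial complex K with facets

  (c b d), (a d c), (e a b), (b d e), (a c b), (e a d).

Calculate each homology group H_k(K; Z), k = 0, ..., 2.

H_0 ≅ Z,  H_1 = 0,  H_2 ≅ Z.

Take the total order a < b < c < d < e on the vertex set. Then K (dimension 2) consists of the simplices:

  0-simplices (5): a, b, c, d, e
  1-simplices (9): ab, ac, ad, ae, bc, bd, be, cd, de
  2-simplices (6): abc, abe, acd, ade, bcd, bde

Hence C_0 ≅ Z^5, C_1 ≅ Z^9, C_2 ≅ Z^6.

Boundary ∂_1: C_1 → C_0 maps an edge to its endpoints' difference, ∂[p,q] = q − p. For instance
  ∂ad = d − a.
This gives a 5×9 integer matrix of rank 4; reducing to Smith normal form yields diagonal entries (1,1,1,1).

∂_2: C_2 → C_1 maps a triangle to the signed sum of its edges. For instance
  ∂abe = be − ae + ab,
  ∂acd = cd − ad + ac.
This gives a 9×6 integer matrix of rank 5; reducing to Smith normal form yields diagonal entries (1,1,1,1,1).

Reading off H_k = ker ∂_k / im ∂_{k+1}:

  H_0: rank C_0 − rank ∂_1 = 5 − 4 = 1, and the invariant factors of ∂_1 are all 1, so H_0 ≅ Z.
  H_1: rank ker ∂_1 − rank ∂_2 = (9 − 4) − 5 = 0, and the invariant factors of ∂_2 are all 1, so H_1 ≅ 0.
  H_2: rank ker ∂_2 − rank ∂_3 = (6 − 5) − 0 = 1, and there is no ∂_3, so H_2 ≅ Z.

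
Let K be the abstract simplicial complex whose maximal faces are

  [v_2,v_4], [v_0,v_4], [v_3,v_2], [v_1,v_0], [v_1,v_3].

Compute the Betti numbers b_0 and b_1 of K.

b_0 = 1, b_1 = 1.

Order the vertices as v_0 < v_1 < v_2 < v_3 < v_4. Listing each simplex with vertices in this order, K has dimension 1 with simplices:

  0-simplices (5): [v_0], [v_1], [v_2], [v_3], [v_4]
  1-simplices (5): [v_0,v_1], [v_0,v_4], [v_1,v_3], [v_2,v_3], [v_2,v_4]

giving chain groups C_0 ≅ Z^5, C_1 ≅ Z^5.

The boundary map ∂_1: C_1 → C_0 maps an edge to its endpoints' difference, ∂[p,q] = q − p.
This gives a 5×5 integer matrix of rank 4; reducing to Smith normal form yields diagonal entries (1,1,1,1).

From H_k ≅ ker(∂_k) / im(∂_{k+1}) we obtain:

  H_0: rank C_0 − rank ∂_1 = 5 − 4 = 1, and the invariant factors of ∂_1 are all 1, so H_0 = Z.
  H_1: rank ker ∂_1 − rank ∂_2 = (5 − 4) − 0 = 1, and there is no ∂_2, so H_1 = Z.

Hence the Betti numbers are b_0 = 1, b_1 = 1.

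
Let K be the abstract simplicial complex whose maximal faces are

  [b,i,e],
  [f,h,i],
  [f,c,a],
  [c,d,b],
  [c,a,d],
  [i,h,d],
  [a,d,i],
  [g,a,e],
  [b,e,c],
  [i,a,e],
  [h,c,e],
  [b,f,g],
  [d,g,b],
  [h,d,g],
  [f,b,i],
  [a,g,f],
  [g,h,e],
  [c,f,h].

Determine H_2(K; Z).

H_2 ≅ Z.

Take the total order a < b < c < d < e < f < g < h < i on the vertex set. Then K (dimension 2) consists of the simplices:

  0-simplices (9): a, b, c, d, e, f, g, h, i
  1-simplices (27): ac, ad, ae, af, ag, ai, bc, bd, be, bf, bg, bi, cd, ce, cf, ch, dg, dh, di, eg, eh, ei, fg, fh, fi, gh, hi
  2-simplices (18): acd, acf, adi, aeg, aei, afg, bcd, bce, bdg, bei, bfg, bfi, ceh, cfh, dgh, dhi, egh, fhi

so the chain groups are C_0 ≅ Z^9, C_1 ≅ Z^27, C_2 ≅ Z^18.

Boundary ∂_1: C_1 → C_0 sends each edge [p,q] (with p < q) to q − p.
As a 9×27 matrix over Z this has rank 8, with invariant factors (1,1,1,1,1,1,1,1).

Boundary ∂_2: C_2 → C_1 maps a triangle to the signed sum of its edges. For instance
  ∂bcd = cd − bd + bc,
  ∂egh = gh − eh + eg.
The resulting 27×18 matrix has rank 17, and its Smith normal form has invariant factors (1,1,1,1,1,1,1,1,1,1,1,1,1,1,1,1,1).

Reading off H_k = ker ∂_k / im ∂_{k+1}:

  H_2: rank ker ∂_2 − rank ∂_3 = (18 − 17) − 0 = 1, and there is no ∂_3, so H_2 ≅ Z.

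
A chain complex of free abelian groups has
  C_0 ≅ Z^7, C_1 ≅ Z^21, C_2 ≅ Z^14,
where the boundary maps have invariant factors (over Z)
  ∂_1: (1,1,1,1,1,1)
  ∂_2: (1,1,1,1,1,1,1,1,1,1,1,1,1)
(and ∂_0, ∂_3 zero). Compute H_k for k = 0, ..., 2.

H_0: b_0 = 7 − 0 − 6 = 1; torsion from ∂_1 factors > 1: none. So H_0 ≅ Z.
H_1: b_1 = 21 − 6 − 13 = 2; torsion from ∂_2 factors > 1: none. So H_1 ≅ Z^2.
H_2: b_2 = 14 − 13 − 0 = 1; torsion from ∂_3 factors > 1: none. So H_2 ≅ Z.

H_0 ≅ Z,  H_1 ≅ Z^2,  H_2 ≅ Z.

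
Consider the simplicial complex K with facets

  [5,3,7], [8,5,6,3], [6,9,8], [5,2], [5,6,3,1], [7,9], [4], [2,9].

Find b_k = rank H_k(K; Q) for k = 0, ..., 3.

b_0 = 2, b_1 = 2, b_2 = 0, b_3 = 0.

We work with the vertex ordering 1 < 2 < 3 < 4 < 5 < 6 < 7 < 8 < 9. The simplices of K, each written with vertices in increasing order, are:

  0-simplices (9): [1], [2], [3], [4], [5], [6], [7], [8], [9]
  1-simplices (16): [1,3], [1,5], [1,6], [2,5], [2,9], [3,5], [3,6], [3,7], [3,8], [5,6], [5,7], [5,8], [6,8], [6,9], [7,9], [8,9]
  2-simplices (9): [1,3,5], [1,3,6], [1,5,6], [3,5,6], [3,5,7], [3,5,8], [3,6,8], [5,6,8], [6,8,9]
  3-simplices (2): [1,3,5,6], [3,5,6,8]

so the chain groups are C_0 ≅ Z^9, C_1 ≅ Z^16, C_2 ≅ Z^9, C_3 ≅ Z^2.

The boundary map ∂_1: C_1 → C_0 is given by ∂[p,q] = [q] − [p]. For instance
  ∂[2,9] = [9] − [2].
As a 9×16 matrix over Z this has rank 7, with invariant factors (1,1,1,1,1,1,1).

Boundary ∂_2: C_2 → C_1 sends each 2-simplex [p,q,r] to [q,r] − [p,r] + [p,q]. For instance
  ∂[3,5,7] = [5,7] − [3,7] + [3,5],
  ∂[5,6,8] = [6,8] − [5,8] + [5,6].
This gives a 16×9 integer matrix of rank 7; reducing to Smith normal form yields diagonal entries (1,1,1,1,1,1,1).

Boundary ∂_3: C_3 → C_2 sends each 3-simplex σ to the alternating sum Σ_i (−1)^i (σ with its i-th vertex removed). For instance
  ∂[1,3,5,6] = [3,5,6] − [1,5,6] + [1,3,6] − [1,3,5],
  ∂[3,5,6,8] = [5,6,8] − [3,6,8] + [3,5,8] − [3,5,6].
As a 9×2 matrix over Z this has rank 2, with invariant factors (1,1).

From H_k ≅ ker(∂_k) / im(∂_{k+1}) we obtain:

  H_0: rank C_0 − rank ∂_1 = 9 − 7 = 2, and the invariant factors of ∂_1 are all 1, so H_0 ≅ Z^2.
  H_1: rank ker ∂_1 − rank ∂_2 = (16 − 7) − 7 = 2, and the invariant factors of ∂_2 are all 1, so H_1 ≅ Z^2.
  H_2: rank ker ∂_2 − rank ∂_3 = (9 − 7) − 2 = 0, and the invariant factors of ∂_3 are all 1, so H_2 ≅ 0.
  H_3: rank ker ∂_3 − rank ∂_4 = (2 − 2) − 0 = 0, and there is no ∂_4, so H_3 ≅ 0.

As a check, the Euler characteristic is 9 − 16 + 9 − 2 = 0, which agrees with 2 − 2 + 0 − 0 = 0.

Hence the Betti numbers are b_0 = 2, b_1 = 2, b_2 = 0, b_3 = 0.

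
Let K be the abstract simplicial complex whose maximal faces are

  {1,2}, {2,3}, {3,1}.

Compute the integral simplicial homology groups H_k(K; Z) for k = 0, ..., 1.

H_0 = Z,  H_1 = Z.

K has 3 vertices, 3 edges.
rank ∂_0 = 0, rank ∂_1 = 2 ⇒ b_0 = 3 − 0 − 2 = 1; all invariant factors of ∂_1 are 1 so no torsion. So H_0 ≅ Z.
rank ∂_1 = 2, rank ∂_2 = 0 ⇒ b_1 = 3 − 2 − 0 = 1. So H_1 ≅ Z.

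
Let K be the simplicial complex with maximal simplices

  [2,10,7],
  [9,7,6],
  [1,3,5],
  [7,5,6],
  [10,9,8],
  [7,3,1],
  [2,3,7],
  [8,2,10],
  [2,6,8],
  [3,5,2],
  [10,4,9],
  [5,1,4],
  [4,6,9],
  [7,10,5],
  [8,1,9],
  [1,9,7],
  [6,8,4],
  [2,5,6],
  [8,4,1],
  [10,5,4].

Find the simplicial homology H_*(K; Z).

H_0 = Z,  H_1 = Z ⊕ Z_2,  H_2 = 0.

Take the total order 1 < 2 < 3 < 4 < 5 < 6 < 7 < 8 < 9 < 10 on the vertex set. Then K (dimension 2) consists of the simplices:

  0-simplices (10): [1], [2], [3], [4], [5], [6], [7], [8], [9], [10]
  1-simplices (30): (30 of them)
  2-simplices (20): (20 of them)

so the chain groups are C_0 ≅ Z^10, C_1 ≅ Z^30, C_2 ≅ Z^20.

The boundary map ∂_1: C_1 → C_0 is given by ∂[p,q] = [q] − [p]. For instance
  ∂[1,5] = [5] − [1].
The 10×30 boundary matrix has rank 9 and Smith normal form diag(1,1,1,1,1,1,1,1,1).

∂_2: C_2 → C_1 maps a triangle to the signed sum of its edges. For instance
  ∂[1,4,8] = [4,8] − [1,8] + [1,4],
  ∂[2,3,7] = [3,7] − [2,7] + [2,3].
This gives a 30×20 integer matrix of rank 20; reducing to Smith normal form yields diagonal entries (1,1,1,1,1,1,1,1,1,1,1,1,1,1,1,1,1,1,1,2).

Reading off H_k = ker ∂_k / im ∂_{k+1}:

  H_0: rank C_0 − rank ∂_1 = 10 − 9 = 1, and the invariant factors of ∂_1 are all 1, so H_0 = Z.
  H_1: rank ker ∂_1 − rank ∂_2 = (30 − 9) − 20 = 1, and ∂_2 has invariant factor 2 > 1, so H_1 = Z ⊕ Z_2.
  H_2: rank ker ∂_2 − rank ∂_3 = (20 − 20) − 0 = 0, and there is no ∂_3, so H_2 = 0.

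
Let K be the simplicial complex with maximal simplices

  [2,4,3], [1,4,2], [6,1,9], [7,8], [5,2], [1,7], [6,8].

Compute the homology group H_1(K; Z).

H_1 = Z.

Take the total order 1 < 2 < 3 < 4 < 5 < 6 < 7 < 8 < 9 on the vertex set. Then K (dimension 2) consists of the simplices:

  0-simplices (9): [1], [2], [3], [4], [5], [6], [7], [8], [9]
  1-simplices (12): [1,2], [1,4], [1,6], [1,7], [1,9], [2,3], [2,4], [2,5], [3,4], [6,8], [6,9], [7,8]
  2-simplices (3): [1,2,4], [1,6,9], [2,3,4]

Hence C_0 ≅ Z^9, C_1 ≅ Z^12, C_2 ≅ Z^3.

Boundary ∂_1: C_1 → C_0 sends each edge [p,q] (with p < q) to q − p. For instance
  ∂[6,8] = [8] − [6].
As a 9×12 matrix over Z this has rank 8, with invariant factors (1,1,1,1,1,1,1,1).

∂_2: C_2 → C_1 acts by ∂[p,q,r] = [q,r] − [p,r] + [p,q]. For instance
  ∂[1,6,9] = [6,9] − [1,9] + [1,6],
  ∂[1,2,4] = [2,4] − [1,4] + [1,2].
As a 12×3 matrix over Z this has rank 3, with invariant factors (1,1,1).

Now H_k = ker ∂_k / im ∂_{k+1}, so:

  H_1: rank ker ∂_1 − rank ∂_2 = (12 − 8) − 3 = 1, and the invariant factors of ∂_2 are all 1, so H_1 ≅ Z.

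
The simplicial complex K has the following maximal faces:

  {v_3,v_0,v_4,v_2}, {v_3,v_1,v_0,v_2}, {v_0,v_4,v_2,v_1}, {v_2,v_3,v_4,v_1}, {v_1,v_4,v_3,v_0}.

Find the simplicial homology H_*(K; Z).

Fix the vertex order v_0 < v_1 < v_2 < v_3 < v_4 and write every simplex with vertices in increasing order. Then dim K = 3 and the simplices of K are:

  0-simplices (5): [v_0], [v_1], [v_2], [v_3], [v_4]
  1-simplices (10): [v_0,v_1], [v_0,v_2], [v_0,v_3], [v_0,v_4], [v_1,v_2], [v_1,v_3], [v_1,v_4], [v_2,v_3], [v_2,v_4], [v_3,v_4]
  2-simplices (10): [v_0,v_1,v_2], [v_0,v_1,v_3], [v_0,v_1,v_4], [v_0,v_2,v_3], [v_0,v_2,v_4], [v_0,v_3,v_4], [v_1,v_2,v_3], [v_1,v_2,v_4], [v_1,v_3,v_4], [v_2,v_3,v_4]
  3-simplices (5): [v_0,v_1,v_2,v_3], [v_0,v_1,v_2,v_4], [v_0,v_1,v_3,v_4], [v_0,v_2,v_3,v_4], [v_1,v_2,v_3,v_4]

so the chain groups are C_0 ≅ Z^5, C_1 ≅ Z^10, C_2 ≅ Z^10, C_3 ≅ Z^5.

∂_1: C_1 → C_0 is given by ∂[p,q] = [q] − [p].
The 5×10 boundary matrix has rank 4 and Smith normal form diag(1,1,1,1).

The boundary map ∂_2: C_2 → C_1 acts by ∂[p,q,r] = [q,r] − [p,r] + [p,q]. For instance
  ∂[v_0,v_1,v_3] = [v_1,v_3] − [v_0,v_3] + [v_0,v_1],
  ∂[v_0,v_2,v_4] = [v_2,v_4] − [v_0,v_4] + [v_0,v_2].
This gives a 10×10 integer matrix of rank 6; reducing to Smith normal form yields diagonal entries (1,1,1,1,1,1).

Boundary ∂_3: C_3 → C_2 sends each 3-simplex σ to the alternating sum Σ_i (−1)^i (σ with its i-th vertex removed). For instance
  ∂[v_0,v_1,v_2,v_4] = [v_1,v_2,v_4] − [v_0,v_2,v_4] + [v_0,v_1,v_4] − [v_0,v_1,v_2],
  ∂[v_0,v_1,v_3,v_4] = [v_1,v_3,v_4] − [v_0,v_3,v_4] + [v_0,v_1,v_4] − [v_0,v_1,v_3].
The resulting 10×5 matrix has rank 4, and its Smith normal form has invariant factors (1,1,1,1).

From H_k ≅ ker(∂_k) / im(∂_{k+1}) we obtain:

  H_0: rank C_0 − rank ∂_1 = 5 − 4 = 1, and the invariant factors of ∂_1 are all 1, so H_0 ≅ Z.
  H_1: rank ker ∂_1 − rank ∂_2 = (10 − 4) − 6 = 0, and the invariant factors of ∂_2 are all 1, so H_1 ≅ 0.
  H_2: rank ker ∂_2 − rank ∂_3 = (10 − 6) − 4 = 0, and the invariant factors of ∂_3 are all 1, so H_2 ≅ 0.
  H_3: rank ker ∂_3 − rank ∂_4 = (5 − 4) − 0 = 1, and there is no ∂_4, so H_3 ≅ Z.

H_0 ≅ Z,  H_1 = 0,  H_2 = 0,  H_3 ≅ Z.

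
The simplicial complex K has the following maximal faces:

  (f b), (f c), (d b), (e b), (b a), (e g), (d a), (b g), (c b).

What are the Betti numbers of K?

Take the total order a < b < c < d < e < f < g on the vertex set. Then K (dimension 1) consists of the simplices:

  0-simplices (7): a, b, c, d, e, f, g
  1-simplices (9): ab, ad, bc, bd, be, bf, bg, cf, eg

Hence C_0 ≅ Z^7, C_1 ≅ Z^9.

Boundary ∂_1: C_1 → C_0 sends each edge [p,q] (with p < q) to q − p.
The 7×9 boundary matrix has rank 6 and Smith normal form diag(1,1,1,1,1,1).

Now H_k = ker ∂_k / im ∂_{k+1}, so:

  H_0: rank C_0 − rank ∂_1 = 7 − 6 = 1, and the invariant factors of ∂_1 are all 1, so H_0 ≅ Z.
  H_1: rank ker ∂_1 − rank ∂_2 = (9 − 6) − 0 = 3, and there is no ∂_2, so H_1 ≅ Z^3.

As a check, the Euler characteristic is 7 − 9 = -2, which agrees with 1 − 3 = -2.

Hence the Betti numbers are b_0 = 1, b_1 = 3.

b_0 = 1, b_1 = 3.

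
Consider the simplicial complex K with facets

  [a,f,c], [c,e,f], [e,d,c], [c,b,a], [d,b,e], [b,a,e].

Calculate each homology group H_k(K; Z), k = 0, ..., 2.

H_0 = Z,  H_1 = Z,  H_2 = 0.

Take the total order a < b < c < d < e < f on the vertex set. Then K (dimension 2) consists of the simplices:

  0-simplices (6): a, b, c, d, e, f
  1-simplices (12): ab, ac, ae, af, bc, bd, be, cd, ce, cf, de, ef
  2-simplices (6): abc, abe, acf, bde, cde, cef

so the chain groups are C_0 ≅ Z^6, C_1 ≅ Z^12, C_2 ≅ Z^6.

Boundary ∂_1: C_1 → C_0 sends each edge [p,q] (with p < q) to q − p. For instance
  ∂ab = b − a.
The resulting 6×12 matrix has rank 5, and its Smith normal form has invariant factors (1,1,1,1,1).

The boundary map ∂_2: C_2 → C_1 acts by ∂[p,q,r] = [q,r] − [p,r] + [p,q]. For instance
  ∂cde = de − ce + cd,
  ∂abc = bc − ac + ab.
This gives a 12×6 integer matrix of rank 6; reducing to Smith normal form yields diagonal entries (1,1,1,1,1,1).

Computing H_k = (kernel of ∂_k) / (image of ∂_{k+1}):

  H_0: rank C_0 − rank ∂_1 = 6 − 5 = 1, and the invariant factors of ∂_1 are all 1, so H_0 = Z.
  H_1: rank ker ∂_1 − rank ∂_2 = (12 − 5) − 6 = 1, and the invariant factors of ∂_2 are all 1, so H_1 = Z.
  H_2: rank ker ∂_2 − rank ∂_3 = (6 − 6) − 0 = 0, and there is no ∂_3, so H_2 = 0.

(K is a triangulation of the cylinder S^1 x I.)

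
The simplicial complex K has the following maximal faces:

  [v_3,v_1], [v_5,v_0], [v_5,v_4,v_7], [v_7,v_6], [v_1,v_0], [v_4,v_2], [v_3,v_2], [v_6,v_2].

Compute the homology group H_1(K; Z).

H_1 ≅ Z^2.

Take the total order v_0 < v_1 < v_2 < v_3 < v_4 < v_5 < v_6 < v_7 on the vertex set. Then K (dimension 2) consists of the simplices:

  0-simplices (8): [v_0], [v_1], [v_2], [v_3], [v_4], [v_5], [v_6], [v_7]
  1-simplices (10): [v_0,v_1], [v_0,v_5], [v_1,v_3], [v_2,v_3], [v_2,v_4], [v_2,v_6], [v_4,v_5], [v_4,v_7], [v_5,v_7], [v_6,v_7]
  2-simplices (1): [v_4,v_5,v_7]

giving chain groups C_0 ≅ Z^8, C_1 ≅ Z^10, C_2 ≅ Z^1.

∂_1: C_1 → C_0 maps an edge to its endpoints' difference, ∂[p,q] = q − p. For instance
  ∂[v_2,v_3] = [v_3] − [v_2].
The 8×10 boundary matrix has rank 7 and Smith normal form diag(1,1,1,1,1,1,1).

∂_2: C_2 → C_1 acts by ∂[p,q,r] = [q,r] − [p,r] + [p,q]. For instance
  ∂[v_4,v_5,v_7] = [v_5,v_7] − [v_4,v_7] + [v_4,v_5].
As a 10×1 matrix over Z this has rank 1, with invariant factors (1).

Computing H_k = (kernel of ∂_k) / (image of ∂_{k+1}):

  H_1: rank ker ∂_1 − rank ∂_2 = (10 − 7) − 1 = 2, and the invariant factors of ∂_2 are all 1, so H_1 = Z^2.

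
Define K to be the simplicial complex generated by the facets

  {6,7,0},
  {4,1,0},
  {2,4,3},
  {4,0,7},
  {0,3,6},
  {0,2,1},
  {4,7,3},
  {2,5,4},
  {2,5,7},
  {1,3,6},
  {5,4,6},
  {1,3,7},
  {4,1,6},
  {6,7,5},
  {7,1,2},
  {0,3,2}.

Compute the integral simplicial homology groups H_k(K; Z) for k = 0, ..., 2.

Take the total order 0 < 1 < 2 < 3 < 4 < 5 < 6 < 7 on the vertex set. Then K (dimension 2) consists of the simplices:

  0-simplices (8): [0], [1], [2], [3], [4], [5], [6], [7]
  1-simplices (24): (24 of them)
  2-simplices (16): [0,1,2], [0,1,4], [0,2,3], [0,3,6], [0,4,7], [0,6,7], [1,2,7], [1,3,6], [1,3,7], [1,4,6], [2,3,4], [2,4,5], [2,5,7], [3,4,7], [4,5,6], [5,6,7]

so the chain groups are C_0 ≅ Z^8, C_1 ≅ Z^24, C_2 ≅ Z^16.

∂_1: C_1 → C_0 maps an edge to its endpoints' difference, ∂[p,q] = q − p.
This gives a 8×24 integer matrix of rank 7; reducing to Smith normal form yields diagonal entries (1,1,1,1,1,1,1).

∂_2: C_2 → C_1 sends each 2-simplex [p,q,r] to [q,r] − [p,r] + [p,q]. For instance
  ∂[2,4,5] = [4,5] − [2,5] + [2,4],
  ∂[0,4,7] = [4,7] − [0,7] + [0,4].
As a 24×16 matrix over Z this has rank 15, with invariant factors (1,1,1,1,1,1,1,1,1,1,1,1,1,1,1).

Computing H_k = (kernel of ∂_k) / (image of ∂_{k+1}):

  H_0: rank C_0 − rank ∂_1 = 8 − 7 = 1, and the invariant factors of ∂_1 are all 1, so H_0 = Z.
  H_1: rank ker ∂_1 − rank ∂_2 = (24 − 7) − 15 = 2, and the invariant factors of ∂_2 are all 1, so H_1 = Z^2.
  H_2: rank ker ∂_2 − rank ∂_3 = (16 − 15) − 0 = 1, and there is no ∂_3, so H_2 = Z.

As a check, the Euler characteristic is 8 − 24 + 16 = 0, which agrees with 1 − 2 + 1 = 0.
(K is a triangulation of the torus T^2.)

H_0 ≅ Z,  H_1 ≅ Z^2,  H_2 ≅ Z.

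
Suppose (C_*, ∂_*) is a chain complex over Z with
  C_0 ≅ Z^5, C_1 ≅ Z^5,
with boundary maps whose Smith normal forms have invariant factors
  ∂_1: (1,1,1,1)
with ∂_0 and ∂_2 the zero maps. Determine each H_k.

H_0: b_0 = 5 − 0 − 4 = 1; torsion from ∂_1 factors > 1: none. So H_0 = Z.
H_1: b_1 = 5 − 4 − 0 = 1; torsion from ∂_2 factors > 1: none. So H_1 = Z.

H_0 = Z,  H_1 = Z.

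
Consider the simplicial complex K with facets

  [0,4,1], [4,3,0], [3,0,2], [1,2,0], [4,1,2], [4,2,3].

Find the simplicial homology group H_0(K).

H_0 = Z.

Fix the vertex order 0 < 1 < 2 < 3 < 4 and write every simplex with vertices in increasing order. Then dim K = 2 and the simplices of K are:

  0-simplices (5): [0], [1], [2], [3], [4]
  1-simplices (9): [0,1], [0,2], [0,3], [0,4], [1,2], [1,4], [2,3], [2,4], [3,4]
  2-simplices (6): [0,1,2], [0,1,4], [0,2,3], [0,3,4], [1,2,4], [2,3,4]

giving chain groups C_0 ≅ Z^5, C_1 ≅ Z^9, C_2 ≅ Z^6.

Boundary ∂_1: C_1 → C_0 sends each edge [p,q] (with p < q) to q − p.
This gives a 5×9 integer matrix of rank 4; reducing to Smith normal form yields diagonal entries (1,1,1,1).

∂_2: C_2 → C_1 sends each 2-simplex [p,q,r] to [q,r] − [p,r] + [p,q]. For instance
  ∂[0,3,4] = [3,4] − [0,4] + [0,3],
  ∂[0,2,3] = [2,3] − [0,3] + [0,2].
This gives a 9×6 integer matrix of rank 5; reducing to Smith normal form yields diagonal entries (1,1,1,1,1).

Reading off H_k = ker ∂_k / im ∂_{k+1}:

  H_0: rank C_0 − rank ∂_1 = 5 − 4 = 1, and the invariant factors of ∂_1 are all 1, so H_0 ≅ Z.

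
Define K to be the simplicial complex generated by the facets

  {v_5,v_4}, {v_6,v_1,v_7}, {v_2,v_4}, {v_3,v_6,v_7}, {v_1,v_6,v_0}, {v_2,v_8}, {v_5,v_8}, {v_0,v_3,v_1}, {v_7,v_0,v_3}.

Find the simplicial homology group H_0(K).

H_0 ≅ Z^2.

Take the total order v_0 < v_1 < v_2 < v_3 < v_4 < v_5 < v_6 < v_7 < v_8 on the vertex set. Then K (dimension 2) consists of the simplices:

  0-simplices (9): [v_0], [v_1], [v_2], [v_3], [v_4], [v_5], [v_6], [v_7], [v_8]
  1-simplices (14): [v_0,v_1], [v_0,v_3], [v_0,v_6], [v_0,v_7], [v_1,v_3], [v_1,v_6], [v_1,v_7], [v_2,v_4], [v_2,v_8], [v_3,v_6], [v_3,v_7], [v_4,v_5], [v_5,v_8], [v_6,v_7]
  2-simplices (5): [v_0,v_1,v_3], [v_0,v_1,v_6], [v_0,v_3,v_7], [v_1,v_6,v_7], [v_3,v_6,v_7]

so the chain groups are C_0 ≅ Z^9, C_1 ≅ Z^14, C_2 ≅ Z^5.

∂_1: C_1 → C_0 is given by ∂[p,q] = [q] − [p]. For instance
  ∂[v_3,v_7] = [v_7] − [v_3].
The resulting 9×14 matrix has rank 7, and its Smith normal form has invariant factors (1,1,1,1,1,1,1).

The boundary map ∂_2: C_2 → C_1 acts by ∂[p,q,r] = [q,r] − [p,r] + [p,q]. For instance
  ∂[v_0,v_1,v_3] = [v_1,v_3] − [v_0,v_3] + [v_0,v_1],
  ∂[v_3,v_6,v_7] = [v_6,v_7] − [v_3,v_7] + [v_3,v_6].
As a 14×5 matrix over Z this has rank 5, with invariant factors (1,1,1,1,1).

Computing H_k = (kernel of ∂_k) / (image of ∂_{k+1}):

  H_0: rank C_0 − rank ∂_1 = 9 − 7 = 2, and the invariant factors of ∂_1 are all 1, so H_0 = Z^2.

(K is a triangulation of the disjoint union of the Möbius band and the circle S^1.)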